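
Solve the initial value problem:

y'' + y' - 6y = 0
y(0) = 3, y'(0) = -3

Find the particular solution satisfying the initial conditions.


Characteristic roots of r² + r - 6 = 0 are 2, -3.
General solution y = c₁ e^(2x) + c₂ e^(-3x).
Apply y(0) = 3: c₁ + c₂ = 3. Apply y'(0) = -3: 2 c₁ - 3 c₂ = -3.
Solve: c₁ = 6/5, c₂ = 9/5.
Particular solution: y = (6/5)e^(2x) + (9/5)e^(-3x).


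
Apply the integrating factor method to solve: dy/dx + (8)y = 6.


P(x) = 8, Q(x) = 6; integrating factor μ = e^(8x).
(μ y)' = 6e^(8x) ⇒ μ y = (3/4)e^(8x) + C.
Divide by μ: y = 3/4 + Ce^(-8x).


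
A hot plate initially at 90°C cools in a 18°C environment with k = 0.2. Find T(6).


Newton's law: dT/dt = -k(T - T_a) has solution T(t) = T_a + (T₀ - T_a)e^(-kt).
Plug in T_a = 18, T₀ = 90, k = 0.2, t = 6: T(6) = 18 + (72)e^(-1.20) ≈ 39.7°C.


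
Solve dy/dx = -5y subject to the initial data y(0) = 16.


General solution of y' = -5y is y = Ce^(-5x).
Apply y(0) = 16: C = 16.
Particular solution: y = 16e^(-5x).


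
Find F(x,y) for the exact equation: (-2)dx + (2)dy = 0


Check exactness: ∂M/∂y = 0 and ∂N/∂x = 0; equal, so the equation is exact.
Integrate M with respect to x (treating y as constant): ∫M dx = -2x + h(y).
Differentiate w.r.t. y and set equal to N: the x-dependent terms already match, leaving h'(y) = 2. Integrate: h(y) = 2y.
So F(x,y) = 2y - 2x.
General solution: 2y - 2x = C.


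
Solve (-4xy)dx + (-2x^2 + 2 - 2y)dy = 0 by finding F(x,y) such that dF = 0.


Check exactness: ∂M/∂y = -4x and ∂N/∂x = -4x; equal, so the equation is exact.
Integrate M with respect to x (treating y as constant): ∫M dx = -2x^2y + h(y).
Differentiate w.r.t. y and set equal to N: the x-dependent terms already match, leaving h'(y) = 2 - 2y. Integrate: h(y) = 2y - y^2.
So F(x,y) = -2x^2y + 2y - y^2.
General solution: -2x^2y + 2y - y^2 = C.


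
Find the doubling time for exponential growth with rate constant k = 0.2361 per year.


Exponential growth: P(t) = P₀ e^(0.2361t). Set P(t)/P₀ = 2: e^(0.2361t) = 2.
Solve: t = ln(2)/0.2361 ≈ 2.94 years.


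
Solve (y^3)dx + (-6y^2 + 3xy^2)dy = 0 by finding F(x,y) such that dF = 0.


Check exactness: ∂M/∂y = 3y^2 and ∂N/∂x = 3y^2; equal, so the equation is exact.
Integrate M with respect to x (treating y as constant): ∫M dx = xy^3 + h(y).
Differentiate w.r.t. y and set equal to N: the x-dependent terms already match, leaving h'(y) = -6y^2. Integrate: h(y) = -2y^3.
So F(x,y) = -2y^3 + xy^3.
General solution: -2y^3 + xy^3 = C.


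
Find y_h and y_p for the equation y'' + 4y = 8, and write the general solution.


Homogeneous part: r² + 4 = 0 ⇒ r = ±2i, so y_h = C₁cos(2x) + C₂sin(2x).
Try constant y_p = A; plug in: 4A = 8 ⇒ A = 2.
General solution: y = C₁cos(2x) + C₂sin(2x) + 2.


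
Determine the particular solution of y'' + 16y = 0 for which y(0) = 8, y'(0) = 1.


Characteristic roots of r² + 16 = 0 are ±4i, so y = C₁cos(4x) + C₂sin(4x).
Apply y(0) = 8: C₁ = 8. Differentiate and apply y'(0) = 1: 4·C₂ = 1, so C₂ = 1/4.
Particular solution: y = 8cos(4x) + (1/4)sin(4x).


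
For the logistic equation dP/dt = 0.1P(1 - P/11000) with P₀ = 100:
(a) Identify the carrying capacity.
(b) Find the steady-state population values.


Logistic ODE dP/dt = 0.1P(1 - P/11000) has equilibria where dP/dt = 0, i.e. P = 0 or P = 11000.
The coefficient (1 - P/K) = 0 when P = K, identifying K = 11000 as the carrying capacity.
(a) K = 11000; (b) equilibria P = 0 and P = 11000.


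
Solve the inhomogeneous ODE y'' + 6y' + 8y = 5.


Characteristic roots of r² + 6r + 8 = 0 are -2, -4.
y_h = C₁e^(-2x) + C₂e^(-4x).
Forcing exponent 0 is not a characteristic root; try y_p = A.
Substitute: A·(0 + (6)·0 + (8)) = A·8 = 5, so A = 5/8.
General solution: y = C₁e^(-2x) + C₂e^(-4x) + 5/8.


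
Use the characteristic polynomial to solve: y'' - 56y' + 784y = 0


Characteristic equation: r² - 56r + 784 = 0, i.e. (r - 28)² = 0.
Repeated root r = 28; include an x factor for the second linearly independent solution.
General solution: y = (C₁ + C₂x)e^(28x).


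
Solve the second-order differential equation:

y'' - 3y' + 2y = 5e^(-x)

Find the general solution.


Characteristic roots of r² - 3r + 2 = 0 are 2, 1.
y_h = C₁e^(2x) + C₂e^(x).
Forcing exponent -1 is not a characteristic root; try y_p = Ae^(-x).
Substitute: A·(1 + (-3)·-1 + (2)) = A·6 = 5, so A = 5/6.
General solution: y = C₁e^(2x) + C₂e^(x) + (5/6)e^(-x).


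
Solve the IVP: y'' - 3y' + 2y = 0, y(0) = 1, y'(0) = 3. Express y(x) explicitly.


Characteristic roots of r² - 3r + 2 = 0 are 2, 1.
General solution y = c₁ e^(2x) + c₂ e^(x).
Apply y(0) = 1: c₁ + c₂ = 1. Apply y'(0) = 3: 2 c₁ + 1 c₂ = 3.
Solve: c₁ = 2, c₂ = -1.
Particular solution: y = 2e^(2x) - e^(x).


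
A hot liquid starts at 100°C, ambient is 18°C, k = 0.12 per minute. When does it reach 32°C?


From T(t) = T_a + (T₀ - T_a)e^(-kt), set T(t) = 32:
(32 - 18) / (100 - 18) = e^(-0.12t), so t = -ln(0.171)/0.12 ≈ 14.7 minutes.


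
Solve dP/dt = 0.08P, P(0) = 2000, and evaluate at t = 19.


The ODE dP/dt = 0.08P has solution P(t) = P(0)e^(0.08t).
Substitute P(0) = 2000 and t = 19: P(19) = 2000 e^(1.52) ≈ 9144.


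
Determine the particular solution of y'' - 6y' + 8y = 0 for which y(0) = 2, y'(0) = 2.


Characteristic roots of r² - 6r + 8 = 0 are 4, 2.
General solution y = c₁ e^(4x) + c₂ e^(2x).
Apply y(0) = 2: c₁ + c₂ = 2. Apply y'(0) = 2: 4 c₁ + 2 c₂ = 2.
Solve: c₁ = -1, c₂ = 3.
Particular solution: y = -e^(4x) + 3e^(2x).


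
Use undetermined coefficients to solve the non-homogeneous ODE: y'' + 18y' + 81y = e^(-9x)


Characteristic polynomial (r + 9)² = 0; repeated root r = -9.
y_h = (C₁ + C₂x)e^(-9x). Forcing matches the repeated root (resonance), so try y_p = Ax² e^(-9x).
Substitute and solve for A: 2A = 1, so A = 1/2.
General solution: y = (C₁ + C₂x + (1/2)x²)e^(-9x).


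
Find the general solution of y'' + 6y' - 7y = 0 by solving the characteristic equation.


Characteristic equation: r² + 6r - 7 = 0.
Factor: (r - 1)(r + 7) = 0 ⇒ r = 1, -7 (distinct real).
General solution: y = C₁e^(x) + C₂e^(-7x).


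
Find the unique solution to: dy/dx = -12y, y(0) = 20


General solution of y' = -12y is y = Ce^(-12x).
Apply y(0) = 20: C = 20.
Particular solution: y = 20e^(-12x).


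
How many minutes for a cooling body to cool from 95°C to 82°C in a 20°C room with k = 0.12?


From T(t) = T_a + (T₀ - T_a)e^(-kt), set T(t) = 82:
(82 - 20) / (95 - 20) = e^(-0.12t), so t = -ln(0.827)/0.12 ≈ 1.6 minutes.


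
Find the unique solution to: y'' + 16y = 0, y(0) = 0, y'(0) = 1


Characteristic roots of r² + 16 = 0 are ±4i, so y = C₁cos(4x) + C₂sin(4x).
Apply y(0) = 0: C₁ = 0. Differentiate and apply y'(0) = 1: 4·C₂ = 1, so C₂ = 1/4.
Particular solution: y = (1/4)sin(4x).


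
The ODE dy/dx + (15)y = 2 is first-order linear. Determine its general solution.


P(x) = 15, Q(x) = 2; integrating factor μ = e^(15x).
(μ y)' = 2e^(15x) ⇒ μ y = (2/15)e^(15x) + C.
Divide by μ: y = 2/15 + Ce^(-15x).


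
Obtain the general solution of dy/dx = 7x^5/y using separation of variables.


Separate variables: y dy = 7x^5 dx.
Integrate both sides: y²/2 = (7/6)x^6 + C₀.
Multiply by 2: y² = (7/3)x^6 + C.


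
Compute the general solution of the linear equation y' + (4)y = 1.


P(x) = 4, Q(x) = 1; integrating factor μ = e^(4x).
(μ y)' = e^(4x) ⇒ μ y = (1/4)e^(4x) + C.
Divide by μ: y = 1/4 + Ce^(-4x).


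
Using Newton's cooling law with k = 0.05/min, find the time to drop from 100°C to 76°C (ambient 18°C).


From T(t) = T_a + (T₀ - T_a)e^(-kt), set T(t) = 76:
(76 - 18) / (100 - 18) = e^(-0.05t), so t = -ln(0.707)/0.05 ≈ 6.9 minutes.


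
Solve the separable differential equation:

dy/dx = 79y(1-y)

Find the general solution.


Separate: dy/[y(1-y)] = 79 dx.
Partial fractions: 1/[y(1-y)] = 1/y + 1/(1-y).
Integrate: ln|y/(1-y)| = 79x + C₀.
Solve for y: y = 1/(1 + Ce^(-79x)).


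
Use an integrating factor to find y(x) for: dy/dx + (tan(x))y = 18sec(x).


P(x) = tan(x) ⇒ μ = e^(∫tan(x)dx) = sec(x).
(sec(x) y)' = 18sec²(x) ⇒ sec(x) y = 18tan(x) + C.
Multiply by cos(x): y = 18sin(x) + C·cos(x).


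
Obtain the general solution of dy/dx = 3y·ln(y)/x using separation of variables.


Separate: dy/[y ln(y)] = 3 dx/x.
Substitute u = ln(y): du/u = 3 dx/x.
Integrate: ln|ln(y)| = 3ln|x| + C₀, hence ln(y) = C·x^3.


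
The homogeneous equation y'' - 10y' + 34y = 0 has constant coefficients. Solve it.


Characteristic equation: r² - 10r + 34 = 0.
Discriminant is negative; roots r = 5 ± 3i (complex conjugate pair).
General solution uses e^(α x)(C₁ cos(β x) + C₂ sin(β x)): y = e^(5x)(C₁cos(3x) + C₂sin(3x)).


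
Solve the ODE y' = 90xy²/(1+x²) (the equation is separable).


Separate: dy/y² = 90x/(1+x²) dx.
Integrate LHS: ∫ dy/y² = -1/y.
Integrate RHS via u = 1+x²: 45ln(1+x²) + C.
Result: -1/y = 45ln(1+x²) + C.


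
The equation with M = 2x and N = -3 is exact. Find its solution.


Check exactness: ∂M/∂y = 0 and ∂N/∂x = 0; equal, so the equation is exact.
Integrate M with respect to x (treating y as constant): ∫M dx = x^2 + h(y).
Differentiate w.r.t. y and set equal to N: the x-dependent terms already match, leaving h'(y) = -3. Integrate: h(y) = -3y.
So F(x,y) = -3y + x^2.
General solution: -3y + x^2 = C.


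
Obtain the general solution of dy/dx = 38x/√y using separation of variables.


Separate: √y dy = 38x dx.
Integrate: (2/3)y^(3/2) = 19x² + C.


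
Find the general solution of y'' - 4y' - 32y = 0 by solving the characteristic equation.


Characteristic equation: r² - 4r - 32 = 0.
Factor: (r - 8)(r + 4) = 0 ⇒ r = 8, -4 (distinct real).
General solution: y = C₁e^(8x) + C₂e^(-4x).


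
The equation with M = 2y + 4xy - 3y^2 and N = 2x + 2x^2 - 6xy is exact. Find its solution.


Check exactness: ∂M/∂y = 2 + 4x - 6y and ∂N/∂x = 2 + 4x - 6y; equal, so the equation is exact.
Integrate M with respect to x (treating y as constant): ∫M dx = 2xy + 2x^2y - 3xy^2 + h(y).
Differentiate w.r.t. y and set equal to N: all terms match, so h'(y) = 0 and h is a constant absorbed into C.
General solution: 2xy + 2x^2y - 3xy^2 = C.


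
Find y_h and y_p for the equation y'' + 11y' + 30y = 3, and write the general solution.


Characteristic roots of r² + 11r + 30 = 0 are -6, -5.
y_h = C₁e^(-6x) + C₂e^(-5x).
Constant forcing; try y_p = A. Then 30A = 3 ⇒ A = 1/10.
General solution: y = C₁e^(-6x) + C₂e^(-5x) + 1/10.


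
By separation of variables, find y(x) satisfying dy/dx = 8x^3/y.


Separate variables: y dy = 8x^3 dx.
Integrate both sides: y²/2 = 2x^4 + C₀.
Multiply by 2: y² = 4x^4 + C.


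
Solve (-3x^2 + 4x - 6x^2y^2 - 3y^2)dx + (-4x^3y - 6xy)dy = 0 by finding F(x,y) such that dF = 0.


Check exactness: ∂M/∂y = -12x^2y - 6y and ∂N/∂x = -12x^2y - 6y; equal, so the equation is exact.
Integrate M with respect to x (treating y as constant): ∫M dx = -x^3 + 2x^2 - 2x^3y^2 - 3xy^2 + h(y).
Differentiate w.r.t. y and set equal to N: all terms match, so h'(y) = 0 and h is a constant absorbed into C.
General solution: -x^3 + 2x^2 - 2x^3y^2 - 3xy^2 = C.


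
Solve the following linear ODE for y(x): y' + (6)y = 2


P(x) = 6, Q(x) = 2; integrating factor μ = e^(6x).
(μ y)' = 2e^(6x) ⇒ μ y = (1/3)e^(6x) + C.
Divide by μ: y = 1/3 + Ce^(-6x).


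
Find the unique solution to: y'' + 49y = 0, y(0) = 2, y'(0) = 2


Characteristic roots of r² + 49 = 0 are ±7i, so y = C₁cos(7x) + C₂sin(7x).
Apply y(0) = 2: C₁ = 2. Differentiate and apply y'(0) = 2: 7·C₂ = 2, so C₂ = 2/7.
Particular solution: y = 2cos(7x) + (2/7)sin(7x).


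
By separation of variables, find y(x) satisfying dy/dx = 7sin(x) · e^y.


Separate: e^(-y) dy = 7sin(x) dx.
Integrate: -e^(-y) = -7cos(x) + C₀.
Rearrange: e^(-y) = 7cos(x) + C.


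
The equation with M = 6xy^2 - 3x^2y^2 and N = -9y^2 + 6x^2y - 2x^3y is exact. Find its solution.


Check exactness: ∂M/∂y = 12xy - 6x^2y and ∂N/∂x = 12xy - 6x^2y; equal, so the equation is exact.
Integrate M with respect to x (treating y as constant): ∫M dx = 3x^2y^2 - x^3y^2 + h(y).
Differentiate w.r.t. y and set equal to N: the x-dependent terms already match, leaving h'(y) = -9y^2. Integrate: h(y) = -3y^3.
So F(x,y) = -3y^3 + 3x^2y^2 - x^3y^2.
General solution: -3y^3 + 3x^2y^2 - x^3y^2 = C.


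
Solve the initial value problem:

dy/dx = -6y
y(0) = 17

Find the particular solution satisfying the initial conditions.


General solution of y' = -6y is y = Ce^(-6x).
Apply y(0) = 17: C = 17.
Particular solution: y = 17e^(-6x).


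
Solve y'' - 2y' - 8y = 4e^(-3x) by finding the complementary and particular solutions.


Characteristic roots of r² - 2r - 8 = 0 are -2, 4.
y_h = C₁e^(-2x) + C₂e^(4x).
Forcing exponent -3 is not a characteristic root; try y_p = Ae^(-3x).
Substitute: A·(9 + (-2)·-3 + (-8)) = A·7 = 4, so A = 4/7.
General solution: y = C₁e^(-2x) + C₂e^(4x) + (4/7)e^(-3x).


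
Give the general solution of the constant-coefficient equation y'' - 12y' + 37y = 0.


Characteristic equation: r² - 12r + 37 = 0.
Discriminant is negative; roots r = 6 ± 1i (complex conjugate pair).
General solution uses e^(α x)(C₁ cos(β x) + C₂ sin(β x)): y = e^(6x)(C₁cos(x) + C₂sin(x)).


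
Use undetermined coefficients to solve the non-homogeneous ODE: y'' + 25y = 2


Homogeneous part: r² + 25 = 0 ⇒ r = ±5i, so y_h = C₁cos(5x) + C₂sin(5x).
Try constant y_p = A; plug in: 25A = 2 ⇒ A = 2/25.
General solution: y = C₁cos(5x) + C₂sin(5x) + 2/25.


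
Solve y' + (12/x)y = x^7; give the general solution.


P(x) = 12/x ⇒ μ = x^12.
(x^12 y)' = x^19 ⇒ x^12 y = x^20/(20) + C.
Solve for y: y = (1/20)x^8 + C/x^12.


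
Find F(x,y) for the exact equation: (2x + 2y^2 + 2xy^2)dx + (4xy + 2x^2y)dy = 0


Check exactness: ∂M/∂y = 4y + 4xy and ∂N/∂x = 4y + 4xy; equal, so the equation is exact.
Integrate M with respect to x (treating y as constant): ∫M dx = x^2 + 2xy^2 + x^2y^2 + h(y).
Differentiate w.r.t. y and set equal to N: all terms match, so h'(y) = 0 and h is a constant absorbed into C.
General solution: x^2 + 2xy^2 + x^2y^2 = C.


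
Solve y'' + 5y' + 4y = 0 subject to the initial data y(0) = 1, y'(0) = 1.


Characteristic roots of r² + 5r + 4 = 0 are -1, -4.
General solution y = c₁ e^(-x) + c₂ e^(-4x).
Apply y(0) = 1: c₁ + c₂ = 1. Apply y'(0) = 1: -1 c₁ - 4 c₂ = 1.
Solve: c₁ = 5/3, c₂ = -2/3.
Particular solution: y = (5/3)e^(-x) - (2/3)e^(-4x).


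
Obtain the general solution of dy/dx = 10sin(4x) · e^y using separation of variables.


Separate: e^(-y) dy = 10sin(4x) dx.
Integrate: -e^(-y) = -(5/2)cos(4x) + C₀.
Rearrange: e^(-y) = (5/2)cos(4x) + C.


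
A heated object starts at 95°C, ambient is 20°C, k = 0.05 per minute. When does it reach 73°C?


From T(t) = T_a + (T₀ - T_a)e^(-kt), set T(t) = 73:
(73 - 20) / (95 - 20) = e^(-0.05t), so t = -ln(0.707)/0.05 ≈ 6.9 minutes.


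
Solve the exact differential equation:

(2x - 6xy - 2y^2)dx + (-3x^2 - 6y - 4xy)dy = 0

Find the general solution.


Check exactness: ∂M/∂y = -6x - 4y and ∂N/∂x = -6x - 4y; equal, so the equation is exact.
Integrate M with respect to x (treating y as constant): ∫M dx = x^2 - 3x^2y - 2xy^2 + h(y).
Differentiate w.r.t. y and set equal to N: the x-dependent terms already match, leaving h'(y) = -6y. Integrate: h(y) = -3y^2.
So F(x,y) = x^2 - 3x^2y - 3y^2 - 2xy^2.
General solution: x^2 - 3x^2y - 3y^2 - 2xy^2 = C.


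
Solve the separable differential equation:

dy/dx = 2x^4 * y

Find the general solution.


Separate variables: dy/y = 2x^4 dx.
Integrate: ln|y| = (2/5)x^5 + C₀.
Exponentiate: y = Ce^((2/5)x^5).


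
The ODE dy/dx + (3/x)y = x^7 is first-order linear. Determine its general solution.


P(x) = 3/x ⇒ μ = x^3.
(x^3 y)' = x^10 ⇒ x^3 y = x^11/(11) + C.
Solve for y: y = (1/11)x^8 + C/x^3.


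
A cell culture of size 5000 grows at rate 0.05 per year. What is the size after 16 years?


The ODE dP/dt = 0.05P has solution P(t) = P(0)e^(0.05t).
Substitute P(0) = 5000 and t = 16: P(16) = 5000 e^(0.80) ≈ 11128.


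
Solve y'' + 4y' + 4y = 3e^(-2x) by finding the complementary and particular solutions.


Characteristic polynomial (r + 2)² = 0; repeated root r = -2.
y_h = (C₁ + C₂x)e^(-2x). Forcing matches the repeated root (resonance), so try y_p = Ax² e^(-2x).
Substitute and solve for A: 2A = 3, so A = 3/2.
General solution: y = (C₁ + C₂x + (3/2)x²)e^(-2x).


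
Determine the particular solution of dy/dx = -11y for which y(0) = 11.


General solution of y' = -11y is y = Ce^(-11x).
Apply y(0) = 11: C = 11.
Particular solution: y = 11e^(-11x).


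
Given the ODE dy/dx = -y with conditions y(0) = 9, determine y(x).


General solution of y' = -y is y = Ce^(-x).
Apply y(0) = 9: C = 9.
Particular solution: y = 9e^(-x).


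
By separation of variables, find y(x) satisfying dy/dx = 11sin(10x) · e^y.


Separate: e^(-y) dy = 11sin(10x) dx.
Integrate: -e^(-y) = -(11/10)cos(10x) + C₀.
Rearrange: e^(-y) = (11/10)cos(10x) + C.


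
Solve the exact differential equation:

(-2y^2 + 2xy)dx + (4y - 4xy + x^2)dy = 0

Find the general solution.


Check exactness: ∂M/∂y = -4y + 2x and ∂N/∂x = -4y + 2x; equal, so the equation is exact.
Integrate M with respect to x (treating y as constant): ∫M dx = -2xy^2 + x^2y + h(y).
Differentiate w.r.t. y and set equal to N: the x-dependent terms already match, leaving h'(y) = 4y. Integrate: h(y) = 2y^2.
So F(x,y) = 2y^2 - 2xy^2 + x^2y.
General solution: 2y^2 - 2xy^2 + x^2y = C.


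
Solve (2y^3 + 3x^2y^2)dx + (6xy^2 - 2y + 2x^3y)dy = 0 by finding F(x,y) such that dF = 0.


Check exactness: ∂M/∂y = 6y^2 + 6x^2y and ∂N/∂x = 6y^2 + 6x^2y; equal, so the equation is exact.
Integrate M with respect to x (treating y as constant): ∫M dx = 2xy^3 + x^3y^2 + h(y).
Differentiate w.r.t. y and set equal to N: the x-dependent terms already match, leaving h'(y) = -2y. Integrate: h(y) = -y^2.
So F(x,y) = 2xy^3 - y^2 + x^3y^2.
General solution: 2xy^3 - y^2 + x^3y^2 = C.


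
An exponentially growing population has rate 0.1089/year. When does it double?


Exponential growth: P(t) = P₀ e^(0.1089t). Set P(t)/P₀ = 2: e^(0.1089t) = 2.
Solve: t = ln(2)/0.1089 ≈ 6.36 years.


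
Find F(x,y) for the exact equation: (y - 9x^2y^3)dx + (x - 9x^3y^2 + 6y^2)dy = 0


Check exactness: ∂M/∂y = 1 - 27x^2y^2 and ∂N/∂x = 1 - 27x^2y^2; equal, so the equation is exact.
Integrate M with respect to x (treating y as constant): ∫M dx = xy - 3x^3y^3 + h(y).
Differentiate w.r.t. y and set equal to N: the x-dependent terms already match, leaving h'(y) = 6y^2. Integrate: h(y) = 2y^3.
So F(x,y) = xy - 3x^3y^3 + 2y^3.
General solution: xy - 3x^3y^3 + 2y^3 = C.


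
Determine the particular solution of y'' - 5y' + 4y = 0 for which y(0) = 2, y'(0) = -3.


Characteristic roots of r² - 5r + 4 = 0 are 1, 4.
General solution y = c₁ e^(x) + c₂ e^(4x).
Apply y(0) = 2: c₁ + c₂ = 2. Apply y'(0) = -3: 1 c₁ + 4 c₂ = -3.
Solve: c₁ = 11/3, c₂ = -5/3.
Particular solution: y = (11/3)e^(x) - (5/3)e^(4x).


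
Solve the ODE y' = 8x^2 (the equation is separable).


Integrate both sides with respect to x: y = ∫ 8x^2 dx = (8/3)x^3 + C.


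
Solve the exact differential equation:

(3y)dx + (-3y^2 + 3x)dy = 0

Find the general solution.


Check exactness: ∂M/∂y = 3 and ∂N/∂x = 3; equal, so the equation is exact.
Integrate M with respect to x (treating y as constant): ∫M dx = 3xy + h(y).
Differentiate w.r.t. y and set equal to N: the x-dependent terms already match, leaving h'(y) = -3y^2. Integrate: h(y) = -y^3.
So F(x,y) = -y^3 + 3xy.
General solution: -y^3 + 3xy = C.


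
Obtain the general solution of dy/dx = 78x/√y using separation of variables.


Separate: √y dy = 78x dx.
Integrate: (2/3)y^(3/2) = 39x² + C.


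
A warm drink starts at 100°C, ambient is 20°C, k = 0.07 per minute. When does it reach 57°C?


From T(t) = T_a + (T₀ - T_a)e^(-kt), set T(t) = 57:
(57 - 20) / (100 - 20) = e^(-0.07t), so t = -ln(0.463)/0.07 ≈ 11.0 minutes.


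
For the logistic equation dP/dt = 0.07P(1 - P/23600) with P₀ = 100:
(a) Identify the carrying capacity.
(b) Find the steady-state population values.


Logistic ODE dP/dt = 0.07P(1 - P/23600) has equilibria where dP/dt = 0, i.e. P = 0 or P = 23600.
The coefficient (1 - P/K) = 0 when P = K, identifying K = 23600 as the carrying capacity.
(a) K = 23600; (b) equilibria P = 0 and P = 23600.


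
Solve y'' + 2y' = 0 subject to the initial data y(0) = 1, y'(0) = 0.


Characteristic roots of r² + 2r = 0 are -2, 0.
General solution y = c₁ e^(-2x) + c₂.
Apply y(0) = 1: c₁ + c₂ = 1. Apply y'(0) = 0: -2 c₁ + 0 c₂ = 0.
Solve: c₁ = 0, c₂ = 1.
Particular solution: y = 0e^(-2x) + 1.


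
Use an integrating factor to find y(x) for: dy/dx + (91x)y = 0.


P(x) = 91x ⇒ μ = e^((91/2)x²).
Q(x) = 0 so μ y is constant: y = Ce^(-(91/2)x²).


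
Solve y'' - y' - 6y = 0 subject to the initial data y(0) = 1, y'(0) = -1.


Characteristic roots of r² - r - 6 = 0 are 3, -2.
General solution y = c₁ e^(3x) + c₂ e^(-2x).
Apply y(0) = 1: c₁ + c₂ = 1. Apply y'(0) = -1: 3 c₁ - 2 c₂ = -1.
Solve: c₁ = 1/5, c₂ = 4/5.
Particular solution: y = (1/5)e^(3x) + (4/5)e^(-2x).


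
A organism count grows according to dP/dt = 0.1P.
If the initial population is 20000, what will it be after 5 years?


The ODE dP/dt = 0.1P has solution P(t) = P(0)e^(0.1t).
Substitute P(0) = 20000 and t = 5: P(5) = 20000 e^(0.50) ≈ 32974.


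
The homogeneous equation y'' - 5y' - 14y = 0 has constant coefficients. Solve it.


Characteristic equation: r² - 5r - 14 = 0.
Factor: (r - 7)(r + 2) = 0 ⇒ r = 7, -2 (distinct real).
General solution: y = C₁e^(7x) + C₂e^(-2x).


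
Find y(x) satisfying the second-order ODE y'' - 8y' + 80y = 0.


Characteristic equation: r² - 8r + 80 = 0.
Discriminant is negative; roots r = 4 ± 8i (complex conjugate pair).
General solution uses e^(α x)(C₁ cos(β x) + C₂ sin(β x)): y = e^(4x)(C₁cos(8x) + C₂sin(8x)).


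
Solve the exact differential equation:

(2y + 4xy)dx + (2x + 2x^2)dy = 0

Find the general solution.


Check exactness: ∂M/∂y = 2 + 4x and ∂N/∂x = 2 + 4x; equal, so the equation is exact.
Integrate M with respect to x (treating y as constant): ∫M dx = 2xy + 2x^2y + h(y).
Differentiate w.r.t. y and set equal to N: all terms match, so h'(y) = 0 and h is a constant absorbed into C.
General solution: 2xy + 2x^2y = C.


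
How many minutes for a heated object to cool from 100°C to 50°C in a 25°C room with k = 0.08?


From T(t) = T_a + (T₀ - T_a)e^(-kt), set T(t) = 50:
(50 - 25) / (100 - 25) = e^(-0.08t), so t = -ln(0.333)/0.08 ≈ 13.7 minutes.


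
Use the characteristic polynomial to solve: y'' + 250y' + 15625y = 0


Characteristic equation: r² + 250r + 15625 = 0, i.e. (r + 125)² = 0.
Repeated root r = -125; include an x factor for the second linearly independent solution.
General solution: y = (C₁ + C₂x)e^(-125x).


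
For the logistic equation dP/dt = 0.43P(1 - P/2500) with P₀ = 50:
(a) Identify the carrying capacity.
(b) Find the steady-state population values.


Logistic ODE dP/dt = 0.43P(1 - P/2500) has equilibria where dP/dt = 0, i.e. P = 0 or P = 2500.
The coefficient (1 - P/K) = 0 when P = K, identifying K = 2500 as the carrying capacity.
(a) K = 2500; (b) equilibria P = 0 and P = 2500.


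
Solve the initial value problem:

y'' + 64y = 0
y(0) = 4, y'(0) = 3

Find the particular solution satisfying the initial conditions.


Characteristic roots of r² + 64 = 0 are ±8i, so y = C₁cos(8x) + C₂sin(8x).
Apply y(0) = 4: C₁ = 4. Differentiate and apply y'(0) = 3: 8·C₂ = 3, so C₂ = 3/8.
Particular solution: y = 4cos(8x) + (3/8)sin(8x).


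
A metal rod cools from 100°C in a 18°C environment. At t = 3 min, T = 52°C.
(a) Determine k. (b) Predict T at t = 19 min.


Newton's law: T(t) = T_a + (T₀ - T_a)e^(-kt).
(a) Use T(3) = 52: (52 - 18)/(100 - 18) = e^(-k·3), so k = -ln(0.415)/3 ≈ 0.2935.
(b) Apply k to t = 19: T(19) = 18 + (82)e^(-5.576) ≈ 18.3°C.


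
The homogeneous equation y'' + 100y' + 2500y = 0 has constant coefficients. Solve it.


Characteristic equation: r² + 100r + 2500 = 0, i.e. (r + 50)² = 0.
Repeated root r = -50; include an x factor for the second linearly independent solution.
General solution: y = (C₁ + C₂x)e^(-50x).


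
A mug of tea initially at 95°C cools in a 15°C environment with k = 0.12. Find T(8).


Newton's law: dT/dt = -k(T - T_a) has solution T(t) = T_a + (T₀ - T_a)e^(-kt).
Plug in T_a = 15, T₀ = 95, k = 0.12, t = 8: T(8) = 15 + (80)e^(-0.96) ≈ 45.6°C.


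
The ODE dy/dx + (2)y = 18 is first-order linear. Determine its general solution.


P(x) = 2, Q(x) = 18; integrating factor μ = e^(2x).
(μ y)' = 18e^(2x) ⇒ μ y = 9e^(2x) + C.
Divide by μ: y = 9 + Ce^(-2x).


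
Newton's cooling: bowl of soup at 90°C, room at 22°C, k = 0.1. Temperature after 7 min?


Newton's law: dT/dt = -k(T - T_a) has solution T(t) = T_a + (T₀ - T_a)e^(-kt).
Plug in T_a = 22, T₀ = 90, k = 0.1, t = 7: T(7) = 22 + (68)e^(-0.70) ≈ 55.8°C.


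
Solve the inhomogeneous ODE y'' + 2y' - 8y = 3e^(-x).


Characteristic roots of r² + 2r - 8 = 0 are -4, 2.
y_h = C₁e^(-4x) + C₂e^(2x).
Forcing exponent -1 is not a characteristic root; try y_p = Ae^(-x).
Substitute: A·(1 + (2)·-1 + (-8)) = A·-9 = 3, so A = -1/3.
General solution: y = C₁e^(-4x) + C₂e^(2x) - (1/3)e^(-x).


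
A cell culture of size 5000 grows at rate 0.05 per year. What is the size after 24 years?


The ODE dP/dt = 0.05P has solution P(t) = P(0)e^(0.05t).
Substitute P(0) = 5000 and t = 24: P(24) = 5000 e^(1.20) ≈ 16601.


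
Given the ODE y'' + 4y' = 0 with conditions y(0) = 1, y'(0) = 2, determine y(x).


Characteristic roots of r² + 4r = 0 are 0, -4.
General solution y = c₁ + c₂ e^(-4x).
Apply y(0) = 1: c₁ + c₂ = 1. Apply y'(0) = 2: 0 c₁ - 4 c₂ = 2.
Solve: c₁ = 3/2, c₂ = -1/2.
Particular solution: y = 3/2 - (1/2)e^(-4x).


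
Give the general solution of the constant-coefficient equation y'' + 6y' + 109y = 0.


Characteristic equation: r² + 6r + 109 = 0.
Discriminant is negative; roots r = -3 ± 10i (complex conjugate pair).
General solution uses e^(α x)(C₁ cos(β x) + C₂ sin(β x)): y = e^(-3x)(C₁cos(10x) + C₂sin(10x)).


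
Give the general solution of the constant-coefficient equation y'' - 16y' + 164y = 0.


Characteristic equation: r² - 16r + 164 = 0.
Discriminant is negative; roots r = 8 ± 10i (complex conjugate pair).
General solution uses e^(α x)(C₁ cos(β x) + C₂ sin(β x)): y = e^(8x)(C₁cos(10x) + C₂sin(10x)).


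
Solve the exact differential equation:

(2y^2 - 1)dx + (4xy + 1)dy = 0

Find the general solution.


Check exactness: ∂M/∂y = 4y and ∂N/∂x = 4y; equal, so the equation is exact.
Integrate M with respect to x (treating y as constant): ∫M dx = 2xy^2 - x + h(y).
Differentiate w.r.t. y and set equal to N: the x-dependent terms already match, leaving h'(y) = 1. Integrate: h(y) = y.
So F(x,y) = 2xy^2 - x + y.
General solution: 2xy^2 - x + y = C.


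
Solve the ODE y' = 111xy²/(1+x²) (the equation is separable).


Separate: dy/y² = 111x/(1+x²) dx.
Integrate LHS: ∫ dy/y² = -1/y.
Integrate RHS via u = 1+x²: (111/2)ln(1+x²) + C.
Result: -1/y = (111/2)ln(1+x²) + C.


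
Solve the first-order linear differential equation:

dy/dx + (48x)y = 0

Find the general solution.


P(x) = 48x ⇒ μ = e^(24x²).
Q(x) = 0 so μ y is constant: y = Ce^(-24x²).


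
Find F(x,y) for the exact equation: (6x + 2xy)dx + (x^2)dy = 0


Check exactness: ∂M/∂y = 2x and ∂N/∂x = 2x; equal, so the equation is exact.
Integrate M with respect to x (treating y as constant): ∫M dx = 3x^2 + x^2y + h(y).
Differentiate w.r.t. y and set equal to N: all terms match, so h'(y) = 0 and h is a constant absorbed into C.
General solution: 3x^2 + x^2y = C.


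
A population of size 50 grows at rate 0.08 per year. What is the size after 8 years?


The ODE dP/dt = 0.08P has solution P(t) = P(0)e^(0.08t).
Substitute P(0) = 50 and t = 8: P(8) = 50 e^(0.64) ≈ 95.


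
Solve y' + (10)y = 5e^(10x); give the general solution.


P(x) = 10 ⇒ μ = e^(10x).
(μ y)' = 5e^(20x) ⇒ μ y = (5/20)e^(20x) + C.
Divide by μ: y = (1/4)e^(10x) + Ce^(-10x).


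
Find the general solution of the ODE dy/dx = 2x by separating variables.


Integrate both sides with respect to x: y = ∫ 2x dx = x^2 + C.


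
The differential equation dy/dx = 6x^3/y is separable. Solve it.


Separate variables: y dy = 6x^3 dx.
Integrate both sides: y²/2 = (3/2)x^4 + C₀.
Multiply by 2: y² = 3x^4 + C.


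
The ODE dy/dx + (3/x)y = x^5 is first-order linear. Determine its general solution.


P(x) = 3/x ⇒ μ = x^3.
(x^3 y)' = x^8 ⇒ x^3 y = x^9/(9) + C.
Solve for y: y = (1/9)x^6 + C/x^3.


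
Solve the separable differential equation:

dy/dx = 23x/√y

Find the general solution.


Separate: √y dy = 23x dx.
Integrate: (2/3)y^(3/2) = (23/2)x² + C.


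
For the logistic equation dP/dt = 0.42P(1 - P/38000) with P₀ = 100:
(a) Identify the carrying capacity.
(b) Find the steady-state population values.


Logistic ODE dP/dt = 0.42P(1 - P/38000) has equilibria where dP/dt = 0, i.e. P = 0 or P = 38000.
The coefficient (1 - P/K) = 0 when P = K, identifying K = 38000 as the carrying capacity.
(a) K = 38000; (b) equilibria P = 0 and P = 38000.


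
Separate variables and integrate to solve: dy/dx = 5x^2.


Integrate both sides with respect to x: y = ∫ 5x^2 dx = (5/3)x^3 + C.


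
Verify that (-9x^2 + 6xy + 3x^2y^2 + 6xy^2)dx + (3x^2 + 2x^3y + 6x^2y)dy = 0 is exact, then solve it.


Check exactness: ∂M/∂y = 6x + 6x^2y + 12xy and ∂N/∂x = 6x + 6x^2y + 12xy; equal, so the equation is exact.
Integrate M with respect to x (treating y as constant): ∫M dx = -3x^3 + 3x^2y + x^3y^2 + 3x^2y^2 + h(y).
Differentiate w.r.t. y and set equal to N: all terms match, so h'(y) = 0 and h is a constant absorbed into C.
General solution: -3x^3 + 3x^2y + x^3y^2 + 3x^2y^2 = C.


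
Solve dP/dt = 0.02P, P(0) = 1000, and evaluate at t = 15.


The ODE dP/dt = 0.02P has solution P(t) = P(0)e^(0.02t).
Substitute P(0) = 1000 and t = 15: P(15) = 1000 e^(0.30) ≈ 1350.


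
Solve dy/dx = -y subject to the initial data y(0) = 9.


General solution of y' = -y is y = Ce^(-x).
Apply y(0) = 9: C = 9.
Particular solution: y = 9e^(-x).


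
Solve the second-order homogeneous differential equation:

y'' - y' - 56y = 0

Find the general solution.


Characteristic equation: r² - r - 56 = 0.
Factor: (r + 7)(r - 8) = 0 ⇒ r = -7, 8 (distinct real).
General solution: y = C₁e^(-7x) + C₂e^(8x).


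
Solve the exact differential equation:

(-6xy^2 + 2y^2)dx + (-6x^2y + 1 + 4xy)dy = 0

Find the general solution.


Check exactness: ∂M/∂y = -12xy + 4y and ∂N/∂x = -12xy + 4y; equal, so the equation is exact.
Integrate M with respect to x (treating y as constant): ∫M dx = -3x^2y^2 + 2xy^2 + h(y).
Differentiate w.r.t. y and set equal to N: the x-dependent terms already match, leaving h'(y) = 1. Integrate: h(y) = y.
So F(x,y) = -3x^2y^2 + y + 2xy^2.
General solution: -3x^2y^2 + y + 2xy^2 = C.


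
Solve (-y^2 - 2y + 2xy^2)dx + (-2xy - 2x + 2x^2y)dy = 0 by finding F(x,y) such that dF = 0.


Check exactness: ∂M/∂y = -2y - 2 + 4xy and ∂N/∂x = -2y - 2 + 4xy; equal, so the equation is exact.
Integrate M with respect to x (treating y as constant): ∫M dx = -xy^2 - 2xy + x^2y^2 + h(y).
Differentiate w.r.t. y and set equal to N: all terms match, so h'(y) = 0 and h is a constant absorbed into C.
General solution: -xy^2 - 2xy + x^2y^2 = C.


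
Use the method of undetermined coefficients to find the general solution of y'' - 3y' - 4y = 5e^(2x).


Characteristic roots of r² - 3r - 4 = 0 are -1, 4.
y_h = C₁e^(-x) + C₂e^(4x).
Forcing exponent 2 is not a characteristic root; try y_p = Ae^(2x).
Substitute: A·(4 + (-3)·2 + (-4)) = A·-6 = 5, so A = -5/6.
General solution: y = C₁e^(-x) + C₂e^(4x) - (5/6)e^(2x).


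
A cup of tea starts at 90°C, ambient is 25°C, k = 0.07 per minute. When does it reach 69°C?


From T(t) = T_a + (T₀ - T_a)e^(-kt), set T(t) = 69:
(69 - 25) / (90 - 25) = e^(-0.07t), so t = -ln(0.677)/0.07 ≈ 5.6 minutes.


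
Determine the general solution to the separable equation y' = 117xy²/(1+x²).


Separate: dy/y² = 117x/(1+x²) dx.
Integrate LHS: ∫ dy/y² = -1/y.
Integrate RHS via u = 1+x²: (117/2)ln(1+x²) + C.
Result: -1/y = (117/2)ln(1+x²) + C.


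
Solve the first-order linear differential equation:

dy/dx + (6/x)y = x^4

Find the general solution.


P(x) = 6/x ⇒ μ = x^6.
(x^6 y)' = x^6·x^4 = x^10.
Integrate: x^6 y = x^11/(11) + C.
Solve for y: y = (1/11)x^5 + C/x^6.


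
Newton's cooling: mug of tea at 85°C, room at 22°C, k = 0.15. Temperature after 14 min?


Newton's law: dT/dt = -k(T - T_a) has solution T(t) = T_a + (T₀ - T_a)e^(-kt).
Plug in T_a = 22, T₀ = 85, k = 0.15, t = 14: T(14) = 22 + (63)e^(-2.10) ≈ 29.7°C.


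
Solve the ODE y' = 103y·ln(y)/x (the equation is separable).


Separate: dy/[y ln(y)] = 103 dx/x.
Substitute u = ln(y): du/u = 103 dx/x.
Integrate: ln|ln(y)| = 103ln|x| + C₀, hence ln(y) = C·x^103.


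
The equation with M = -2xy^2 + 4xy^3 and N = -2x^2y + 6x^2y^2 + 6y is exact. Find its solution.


Check exactness: ∂M/∂y = -4xy + 12xy^2 and ∂N/∂x = -4xy + 12xy^2; equal, so the equation is exact.
Integrate M with respect to x (treating y as constant): ∫M dx = -x^2y^2 + 2x^2y^3 + h(y).
Differentiate w.r.t. y and set equal to N: the x-dependent terms already match, leaving h'(y) = 6y. Integrate: h(y) = 3y^2.
So F(x,y) = -x^2y^2 + 2x^2y^3 + 3y^2.
General solution: -x^2y^2 + 2x^2y^3 + 3y^2 = C.


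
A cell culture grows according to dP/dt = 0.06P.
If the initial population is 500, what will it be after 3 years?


The ODE dP/dt = 0.06P has solution P(t) = P(0)e^(0.06t).
Substitute P(0) = 500 and t = 3: P(3) = 500 e^(0.18) ≈ 599.


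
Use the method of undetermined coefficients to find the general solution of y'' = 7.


Characteristic polynomial (r - 0)² = 0; repeated root r = 0.
y_h = (C₁ + C₂x). Forcing matches the repeated root (resonance), so try y_p = Ax².
Substitute and solve for A: 2A = 7, so A = 7/2.
General solution: y = C₁ + C₂x + (7/2)x².


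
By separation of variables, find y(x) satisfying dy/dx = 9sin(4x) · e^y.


Separate: e^(-y) dy = 9sin(4x) dx.
Integrate: -e^(-y) = -(9/4)cos(4x) + C₀.
Rearrange: e^(-y) = (9/4)cos(4x) + C.


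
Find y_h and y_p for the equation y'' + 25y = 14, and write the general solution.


Homogeneous part: r² + 25 = 0 ⇒ r = ±5i, so y_h = C₁cos(5x) + C₂sin(5x).
Try constant y_p = A; plug in: 25A = 14 ⇒ A = 14/25.
General solution: y = C₁cos(5x) + C₂sin(5x) + 14/25.


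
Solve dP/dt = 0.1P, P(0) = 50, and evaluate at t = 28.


The ODE dP/dt = 0.1P has solution P(t) = P(0)e^(0.1t).
Substitute P(0) = 50 and t = 28: P(28) = 50 e^(2.80) ≈ 822.


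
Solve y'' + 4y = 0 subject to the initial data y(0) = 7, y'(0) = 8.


Characteristic roots of r² + 4 = 0 are ±2i, so y = C₁cos(2x) + C₂sin(2x).
Apply y(0) = 7: C₁ = 7. Differentiate and apply y'(0) = 8: 2·C₂ = 8, so C₂ = 4.
Particular solution: y = 7cos(2x) + 4sin(2x).


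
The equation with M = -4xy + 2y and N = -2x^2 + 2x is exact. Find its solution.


Check exactness: ∂M/∂y = -4x + 2 and ∂N/∂x = -4x + 2; equal, so the equation is exact.
Integrate M with respect to x (treating y as constant): ∫M dx = -2x^2y + 2xy + h(y).
Differentiate w.r.t. y and set equal to N: all terms match, so h'(y) = 0 and h is a constant absorbed into C.
General solution: -2x^2y + 2xy = C.


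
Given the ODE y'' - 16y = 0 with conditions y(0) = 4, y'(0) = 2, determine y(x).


Characteristic roots of r² - 16 = 0 are -4, 4.
General solution y = c₁ e^(-4x) + c₂ e^(4x).
Apply y(0) = 4: c₁ + c₂ = 4. Apply y'(0) = 2: -4 c₁ + 4 c₂ = 2.
Solve: c₁ = 7/4, c₂ = 9/4.
Particular solution: y = (7/4)e^(-4x) + (9/4)e^(4x).


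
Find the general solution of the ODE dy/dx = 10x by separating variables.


Integrate both sides with respect to x: y = ∫ 10x dx = 5x^2 + C.


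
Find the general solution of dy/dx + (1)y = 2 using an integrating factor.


P(x) = 1, Q(x) = 2; integrating factor μ = e^(x).
(μ y)' = 2e^(x) ⇒ μ y = 2e^(x) + C.
Divide by μ: y = 2 + Ce^(-x).


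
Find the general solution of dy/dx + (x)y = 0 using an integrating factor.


P(x) = x ⇒ μ = e^((1/2)x²).
Q(x) = 0 so μ y is constant: y = Ce^(-(1/2)x²).


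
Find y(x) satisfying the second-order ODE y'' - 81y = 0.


Characteristic equation: r² - 81 = 0.
Factor: (r - 9)(r + 9) = 0 ⇒ r = 9, -9 (distinct real).
General solution: y = C₁e^(9x) + C₂e^(-9x).


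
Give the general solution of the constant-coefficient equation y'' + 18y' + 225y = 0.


Characteristic equation: r² + 18r + 225 = 0.
Discriminant is negative; roots r = -9 ± 12i (complex conjugate pair).
General solution uses e^(α x)(C₁ cos(β x) + C₂ sin(β x)): y = e^(-9x)(C₁cos(12x) + C₂sin(12x)).


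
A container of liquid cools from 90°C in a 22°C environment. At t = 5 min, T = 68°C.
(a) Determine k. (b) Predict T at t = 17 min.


Newton's law: T(t) = T_a + (T₀ - T_a)e^(-kt).
(a) Use T(5) = 68: (68 - 22)/(90 - 22) = e^(-k·5), so k = -ln(0.676)/5 ≈ 0.0782.
(b) Apply k to t = 17: T(17) = 22 + (68)e^(-1.329) ≈ 40.0°C.


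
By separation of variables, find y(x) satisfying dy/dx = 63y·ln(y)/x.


Separate: dy/[y ln(y)] = 63 dx/x.
Substitute u = ln(y): du/u = 63 dx/x.
Integrate: ln|ln(y)| = 63ln|x| + C₀, hence ln(y) = C·x^63.


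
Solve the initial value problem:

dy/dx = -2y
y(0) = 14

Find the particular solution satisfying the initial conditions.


General solution of y' = -2y is y = Ce^(-2x).
Apply y(0) = 14: C = 14.
Particular solution: y = 14e^(-2x).


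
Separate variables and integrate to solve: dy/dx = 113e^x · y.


Separate variables: dy/y = 113e^x dx.
Integrate: ln|y| = 113e^x + C₀.
Exponentiate: y = Ce^(113e^x).


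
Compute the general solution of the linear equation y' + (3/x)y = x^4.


P(x) = 3/x ⇒ μ = x^3.
(x^3 y)' = x^7 ⇒ x^3 y = x^8/(8) + C.
Solve for y: y = (1/8)x^5 + C/x^3.


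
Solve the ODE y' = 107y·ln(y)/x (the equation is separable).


Separate: dy/[y ln(y)] = 107 dx/x.
Substitute u = ln(y): du/u = 107 dx/x.
Integrate: ln|ln(y)| = 107ln|x| + C₀, hence ln(y) = C·x^107.


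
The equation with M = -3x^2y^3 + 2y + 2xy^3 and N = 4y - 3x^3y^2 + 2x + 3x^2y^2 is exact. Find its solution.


Check exactness: ∂M/∂y = -9x^2y^2 + 2 + 6xy^2 and ∂N/∂x = -9x^2y^2 + 2 + 6xy^2; equal, so the equation is exact.
Integrate M with respect to x (treating y as constant): ∫M dx = -x^3y^3 + 2xy + x^2y^3 + h(y).
Differentiate w.r.t. y and set equal to N: the x-dependent terms already match, leaving h'(y) = 4y. Integrate: h(y) = 2y^2.
So F(x,y) = 2y^2 - x^3y^3 + 2xy + x^2y^3.
General solution: 2y^2 - x^3y^3 + 2xy + x^2y^3 = C.


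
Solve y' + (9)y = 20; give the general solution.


P(x) = 9, Q(x) = 20; integrating factor μ = e^(9x).
(μ y)' = 20e^(9x) ⇒ μ y = (20/9)e^(9x) + C.
Divide by μ: y = 20/9 + Ce^(-9x).


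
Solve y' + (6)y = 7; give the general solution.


P(x) = 6, Q(x) = 7; integrating factor μ = e^(6x).
(μ y)' = 7e^(6x) ⇒ μ y = (7/6)e^(6x) + C.
Divide by μ: y = 7/6 + Ce^(-6x).
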